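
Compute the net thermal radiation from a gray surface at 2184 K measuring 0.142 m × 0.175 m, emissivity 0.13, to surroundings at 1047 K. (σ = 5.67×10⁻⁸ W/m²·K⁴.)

Q ≈ 3950 W

A = 0.142 × 0.175 = 0.0248 m².
Q = εσA(T⁴ − T_s⁴). T⁴ − T_s⁴ = (2184)⁴ − (1047)⁴ = 2.28×10^13 − 1.20×10^12 = 2.15×10^13 K⁴.
Q = 0.13 × 5.67×10⁻⁸ × 0.0248 × 2.15×10^13 = 3950 W.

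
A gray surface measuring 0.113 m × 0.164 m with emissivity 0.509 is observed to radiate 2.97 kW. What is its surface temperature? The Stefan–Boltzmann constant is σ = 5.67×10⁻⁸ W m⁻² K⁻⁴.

T ≈ 1540 K

A = 0.113 × 0.164 = 0.0185 m².
From P = εσAT⁴, T = (P / εσA)^(1/4) = (2970 / (0.509 × 5.67×10⁻⁸ × 0.0185))^(1/4).
T = (5.55×10^12)^(1/4) = 1540 K.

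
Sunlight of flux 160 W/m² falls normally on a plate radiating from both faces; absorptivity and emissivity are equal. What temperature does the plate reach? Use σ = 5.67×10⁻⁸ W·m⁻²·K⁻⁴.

Absorbed flux αS = emitted flux 2εσT⁴ per unit area; with α = ε this gives T = (S/2σ)^(1/4).
T = (160 / (2 × 5.67×10⁻⁸))^(1/4) = (1.41×10^9)^(1/4).
T = 194 K.

T ≈ 194 K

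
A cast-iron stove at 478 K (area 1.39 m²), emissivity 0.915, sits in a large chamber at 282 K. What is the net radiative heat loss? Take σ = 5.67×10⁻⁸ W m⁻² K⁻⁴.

Q = εσA(T⁴ − T_s⁴). T⁴ − T_s⁴ = (478)⁴ − (282)⁴ = 5.22×10^10 − 6.32×10^9 = 4.59×10^10 K⁴.
Q = 0.915 × 5.67×10⁻⁸ × 1.39 × 4.59×10^10 = 3310 W.

Q ≈ 3310 W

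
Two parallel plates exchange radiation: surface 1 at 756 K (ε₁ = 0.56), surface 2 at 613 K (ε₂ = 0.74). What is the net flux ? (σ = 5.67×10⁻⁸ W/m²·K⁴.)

For two large parallel gray plates, q = σ(T₁⁴ − T₂⁴) / (1/ε₁ + 1/ε₂ − 1).
1/ε₁ + 1/ε₂ − 1 = 1/0.56 + 1/0.74 − 1 = 2.137.
T₁⁴ − T₂⁴ = 3.27×10^11 − 1.41×10^11 = 1.85×10^11 K⁴.
q = 5.67×10⁻⁸ × 1.85×10^11 / 2.137 = 4920 W/m².

q ≈ 4920 W/m²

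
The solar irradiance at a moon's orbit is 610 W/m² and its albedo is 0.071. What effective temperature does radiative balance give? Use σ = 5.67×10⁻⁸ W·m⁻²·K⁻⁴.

Power absorbed = (1−a)S·πR²; power emitted = 4πR²σT⁴. Equating and cancelling πR²:
T = ((1−a)S / 4σ)^(1/4) = (567 / (4 × 5.67×10⁻⁸))^(1/4) = (2.50×10^9)^(1/4).
T = 224 K.

T ≈ 224 K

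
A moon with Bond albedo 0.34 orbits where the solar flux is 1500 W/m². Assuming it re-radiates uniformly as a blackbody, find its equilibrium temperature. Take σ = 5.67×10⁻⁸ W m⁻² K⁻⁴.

Power absorbed = (1−a)S·πR²; power emitted = 4πR²σT⁴. Equating and cancelling πR²:
T = ((1−a)S / 4σ)^(1/4) = (990 / (4 × 5.67×10⁻⁸))^(1/4) = (4.37×10^9)^(1/4).
T = 257 K.

T ≈ 257 K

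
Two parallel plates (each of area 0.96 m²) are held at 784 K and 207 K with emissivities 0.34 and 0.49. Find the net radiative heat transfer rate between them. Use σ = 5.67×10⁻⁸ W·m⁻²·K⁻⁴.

For two large parallel gray plates, q = σ(T₁⁴ − T₂⁴) / (1/ε₁ + 1/ε₂ − 1).
1/ε₁ + 1/ε₂ − 1 = 1/0.34 + 1/0.49 − 1 = 3.982.
T₁⁴ − T₂⁴ = 3.78×10^11 − 1.84×10^9 = 3.76×10^11 K⁴.
q = 5.67×10⁻⁸ × 3.76×10^11 / 3.982 = 5350 W/m².
Q = q·A = 5350 × 0.96 = 5140 W.

Q ≈ 5140 W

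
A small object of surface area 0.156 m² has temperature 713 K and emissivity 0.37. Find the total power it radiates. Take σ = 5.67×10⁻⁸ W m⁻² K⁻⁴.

P ≈ 846 W

P = εσAT⁴ = 0.37 × 5.67×10⁻⁸ × 0.156 × (713)⁴ = 0.37 × 5.67×10⁻⁸ × 0.156 × 2.58×10^11.
P = 846 W.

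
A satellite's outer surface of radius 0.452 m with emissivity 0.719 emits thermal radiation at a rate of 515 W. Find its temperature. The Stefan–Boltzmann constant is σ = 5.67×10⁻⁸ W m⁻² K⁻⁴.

T ≈ 265 K

A = 4πr² = 4π × (0.452)² = 2.57 m².
From P = εσAT⁴, T = (P / εσA)^(1/4) = (515 / (0.719 × 5.67×10⁻⁸ × 2.57))^(1/4).
T = (4.92×10^9)^(1/4) = 265 K.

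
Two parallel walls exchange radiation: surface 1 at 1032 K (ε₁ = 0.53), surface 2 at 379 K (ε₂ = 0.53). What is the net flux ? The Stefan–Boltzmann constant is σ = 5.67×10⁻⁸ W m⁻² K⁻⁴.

For two large parallel gray plates, q = σ(T₁⁴ − T₂⁴) / (1/ε₁ + 1/ε₂ − 1).
1/ε₁ + 1/ε₂ − 1 = 1/0.53 + 1/0.53 − 1 = 2.774.
T₁⁴ − T₂⁴ = 1.13×10^12 − 2.06×10^10 = 1.11×10^12 K⁴.
q = 5.67×10⁻⁸ × 1.11×10^12 / 2.774 = 22800 W/m².

q ≈ 22800 W/m²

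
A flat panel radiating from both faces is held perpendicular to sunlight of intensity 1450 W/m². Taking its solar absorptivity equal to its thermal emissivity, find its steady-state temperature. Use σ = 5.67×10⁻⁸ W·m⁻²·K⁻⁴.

T ≈ 336 K

Absorbed flux αS = emitted flux 2εσT⁴ per unit area; with α = ε this gives T = (S/2σ)^(1/4).
T = (1450 / (2 × 5.67×10⁻⁸))^(1/4) = (1.28×10^10)^(1/4).
T = 336 K.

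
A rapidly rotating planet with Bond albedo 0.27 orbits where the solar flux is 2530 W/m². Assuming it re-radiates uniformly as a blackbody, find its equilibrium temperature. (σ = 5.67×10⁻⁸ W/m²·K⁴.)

T ≈ 300 K

Power absorbed = (1−a)S·πR²; power emitted = 4πR²σT⁴. Equating and cancelling πR²:
T = ((1−a)S / 4σ)^(1/4) = (1850 / (4 × 5.67×10⁻⁸))^(1/4) = (8.14×10^9)^(1/4).
T = 300 K.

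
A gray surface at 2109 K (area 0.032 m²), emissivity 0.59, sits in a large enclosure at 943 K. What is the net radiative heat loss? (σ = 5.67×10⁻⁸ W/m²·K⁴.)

Q ≈ 20300 W

Q = εσA(T⁴ − T_s⁴). T⁴ − T_s⁴ = (2109)⁴ − (943)⁴ = 1.98×10^13 − 7.91×10^11 = 1.90×10^13 K⁴.
Q = 0.59 × 5.67×10⁻⁸ × 0.0320 × 1.90×10^13 = 20300 W.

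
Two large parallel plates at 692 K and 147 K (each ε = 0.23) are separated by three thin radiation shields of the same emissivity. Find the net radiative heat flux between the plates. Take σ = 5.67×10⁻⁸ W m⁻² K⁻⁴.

Each of the 4 gaps contributes resistance (2/ε − 1) = 2/0.23 − 1 = 7.696; total = 30.78.
q = σ(T₁⁴ − T₂⁴) / 30.78 = 5.67×10⁻⁸ × 2.29×10^11 / 30.78 = 422 W/m².

q ≈ 422 W/m²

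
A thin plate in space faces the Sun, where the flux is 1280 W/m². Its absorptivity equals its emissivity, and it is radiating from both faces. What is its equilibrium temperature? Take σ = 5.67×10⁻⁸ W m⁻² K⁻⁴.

T ≈ 326 K

Absorbed flux αS = emitted flux 2εσT⁴ per unit area; with α = ε this gives T = (S/2σ)^(1/4).
T = (1280 / (2 × 5.67×10⁻⁸))^(1/4) = (1.13×10^10)^(1/4).
T = 326 K.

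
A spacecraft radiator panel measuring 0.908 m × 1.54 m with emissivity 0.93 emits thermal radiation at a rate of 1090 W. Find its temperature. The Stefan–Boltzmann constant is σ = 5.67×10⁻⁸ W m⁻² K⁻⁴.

T ≈ 349 K

A = 0.908 × 1.54 = 1.40 m².
From P = εσAT⁴, T = (P / εσA)^(1/4) = (1090 / (0.93 × 5.67×10⁻⁸ × 1.40))^(1/4).
T = (1.48×10^10)^(1/4) = 349 K.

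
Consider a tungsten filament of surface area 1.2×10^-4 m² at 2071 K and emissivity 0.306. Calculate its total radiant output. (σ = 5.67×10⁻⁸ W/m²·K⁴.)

P ≈ 38.3 W

Stefan–Boltzmann: P = εσAT⁴ = 0.306 × 5.67×10⁻⁸ × 1.20×10^-4 × (2071)⁴ = 0.306 × 5.67×10⁻⁸ × 1.20×10^-4 × 1.84×10^13.
P = 38.3 W.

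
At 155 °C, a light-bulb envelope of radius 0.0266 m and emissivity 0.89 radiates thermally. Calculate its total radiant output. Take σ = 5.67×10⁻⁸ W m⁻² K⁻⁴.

P ≈ 15.1 W

A = 4πr² = 4π × (0.0266)² = 8.89×10^-3 m².
155 °C = 428 K.
Stefan–Boltzmann: P = εσAT⁴ = 0.89 × 5.67×10⁻⁸ × 8.89×10^-3 × (428)⁴ = 0.89 × 5.67×10⁻⁸ × 8.89×10^-3 × 3.36×10^10.
P = 15.1 W.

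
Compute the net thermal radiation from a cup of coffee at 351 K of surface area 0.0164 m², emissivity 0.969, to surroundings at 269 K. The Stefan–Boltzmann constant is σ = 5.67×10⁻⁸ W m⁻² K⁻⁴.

Q ≈ 8.96 W

Q = εσA(T⁴ − T_s⁴). T⁴ − T_s⁴ = (351)⁴ − (269)⁴ = 1.52×10^10 − 5.24×10^9 = 9.94×10^9 K⁴.
Q = 0.969 × 5.67×10⁻⁸ × 0.0164 × 9.94×10^9 = 8.96 W.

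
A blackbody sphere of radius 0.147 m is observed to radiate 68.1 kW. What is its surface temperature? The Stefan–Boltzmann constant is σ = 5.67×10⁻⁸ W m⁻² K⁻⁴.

A = 4πr² = 4π × (0.147)² = 0.272 m².
From P = σAT⁴, T = (P / σA)^(1/4) = (68100 / (5.67×10⁻⁸ × 0.272))^(1/4).
T = (4.42×10^12)^(1/4) = 1450 K.

T ≈ 1450 K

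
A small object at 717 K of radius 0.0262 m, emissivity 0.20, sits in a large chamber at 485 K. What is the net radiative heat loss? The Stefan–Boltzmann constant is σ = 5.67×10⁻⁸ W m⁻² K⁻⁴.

Q ≈ 20.4 W

A = 4πr² = 4π × (0.0262)² = 8.63×10^-3 m².
Q = εσA(T⁴ − T_s⁴). T⁴ − T_s⁴ = (717)⁴ − (485)⁴ = 2.64×10^11 − 5.53×10^10 = 2.09×10^11 K⁴.
Q = 0.20 × 5.67×10⁻⁸ × 8.63×10^-3 × 2.09×10^11 = 20.4 W.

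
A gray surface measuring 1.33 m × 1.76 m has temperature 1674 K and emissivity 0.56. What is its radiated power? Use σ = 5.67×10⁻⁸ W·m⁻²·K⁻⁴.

A = 1.33 × 1.76 = 2.34 m².
Stefan–Boltzmann: P = εσAT⁴ = 0.56 × 5.67×10⁻⁸ × 2.34 × (1674)⁴ = 0.56 × 5.67×10⁻⁸ × 2.34 × 7.85×10^12.
P = 5.84×10^5 W.

P ≈ 5.84×10^5 W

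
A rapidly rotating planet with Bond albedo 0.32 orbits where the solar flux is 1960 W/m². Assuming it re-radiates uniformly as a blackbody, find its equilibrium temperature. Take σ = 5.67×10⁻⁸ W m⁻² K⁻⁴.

T ≈ 277 K

Power absorbed = (1−a)S·πR²; power emitted = 4πR²σT⁴. Equating and cancelling πR²:
T = ((1−a)S / 4σ)^(1/4) = (1330 / (4 × 5.67×10⁻⁸))^(1/4) = (5.88×10^9)^(1/4).
T = 277 K.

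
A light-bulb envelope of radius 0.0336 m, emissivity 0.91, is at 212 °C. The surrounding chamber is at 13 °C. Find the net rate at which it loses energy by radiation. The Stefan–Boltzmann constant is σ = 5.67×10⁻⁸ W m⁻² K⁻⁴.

Q ≈ 35.6 W

A = 4πr² = 4π × (0.0336)² = 0.0142 m².
Convert: 212 °C = 485 K; 13 °C = 286 K.
Q = εσA(T⁴ − T_s⁴). T⁴ − T_s⁴ = (485)⁴ − (286)⁴ = 5.53×10^10 − 6.69×10^9 = 4.86×10^10 K⁴.
Q = 0.91 × 5.67×10⁻⁸ × 0.0142 × 4.86×10^10 = 35.6 W.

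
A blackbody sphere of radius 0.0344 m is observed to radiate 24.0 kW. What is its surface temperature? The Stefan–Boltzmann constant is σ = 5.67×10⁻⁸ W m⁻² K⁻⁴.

T ≈ 2310 K

A = 4πr² = 4π × (0.0344)² = 0.0149 m².
From P = σAT⁴, T = (P / σA)^(1/4) = (24000 / (5.67×10⁻⁸ × 0.0149))^(1/4).
T = (2.85×10^13)^(1/4) = 2310 K.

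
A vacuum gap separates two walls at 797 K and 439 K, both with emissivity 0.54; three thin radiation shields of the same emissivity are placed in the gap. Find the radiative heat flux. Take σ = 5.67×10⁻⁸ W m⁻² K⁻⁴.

q ≈ 1920 W/m²

Each of the 4 gaps contributes resistance (2/ε − 1) = 2/0.54 − 1 = 2.704; total = 10.81.
q = σ(T₁⁴ − T₂⁴) / 10.81 = 5.67×10⁻⁸ × 3.66×10^11 / 10.81 = 1920 W/m².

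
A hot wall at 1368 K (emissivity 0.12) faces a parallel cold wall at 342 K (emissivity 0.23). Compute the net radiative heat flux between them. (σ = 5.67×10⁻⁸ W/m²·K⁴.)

For two large parallel gray plates, q = σ(T₁⁴ − T₂⁴) / (1/ε₁ + 1/ε₂ − 1).
1/ε₁ + 1/ε₂ − 1 = 1/0.12 + 1/0.23 − 1 = 11.68.
T₁⁴ − T₂⁴ = 3.50×10^12 − 1.37×10^10 = 3.49×10^12 K⁴.
q = 5.67×10⁻⁸ × 3.49×10^12 / 11.68 = 16900 W/m².

q ≈ 16900 W/m²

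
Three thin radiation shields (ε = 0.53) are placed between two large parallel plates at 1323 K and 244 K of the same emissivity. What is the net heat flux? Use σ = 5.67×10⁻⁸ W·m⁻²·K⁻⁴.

q ≈ 15600 W/m²

Each of the 4 gaps contributes resistance (2/ε − 1) = 2/0.53 − 1 = 2.774; total = 11.09.
q = σ(T₁⁴ − T₂⁴) / 11.09 = 5.67×10⁻⁸ × 3.06×10^12 / 11.09 = 15600 W/m².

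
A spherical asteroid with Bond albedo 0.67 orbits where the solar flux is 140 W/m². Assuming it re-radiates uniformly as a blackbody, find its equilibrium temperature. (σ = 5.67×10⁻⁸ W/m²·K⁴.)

T ≈ 119 K

Power absorbed = (1−a)S·πR²; power emitted = 4πR²σT⁴. Equating and cancelling πR²:
T = ((1−a)S / 4σ)^(1/4) = (46.2 / (4 × 5.67×10⁻⁸))^(1/4) = (2.04×10^8)^(1/4).
T = 119 K.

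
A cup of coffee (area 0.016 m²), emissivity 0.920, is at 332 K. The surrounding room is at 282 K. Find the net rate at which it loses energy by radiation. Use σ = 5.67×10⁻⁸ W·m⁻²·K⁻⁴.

Q = εσA(T⁴ − T_s⁴). T⁴ − T_s⁴ = (332)⁴ − (282)⁴ = 1.21×10^10 − 6.32×10^9 = 5.83×10^9 K⁴.
Q = 0.920 × 5.67×10⁻⁸ × 0.0160 × 5.83×10^9 = 4.86 W.

Q ≈ 4.86 W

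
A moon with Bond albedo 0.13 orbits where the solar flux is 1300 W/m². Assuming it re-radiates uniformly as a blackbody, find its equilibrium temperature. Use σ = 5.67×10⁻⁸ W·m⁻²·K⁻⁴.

T ≈ 266 K

Power absorbed = (1−a)S·πR²; power emitted = 4πR²σT⁴. Equating and cancelling πR²:
T = ((1−a)S / 4σ)^(1/4) = (1130 / (4 × 5.67×10⁻⁸))^(1/4) = (4.99×10^9)^(1/4).
T = 266 K.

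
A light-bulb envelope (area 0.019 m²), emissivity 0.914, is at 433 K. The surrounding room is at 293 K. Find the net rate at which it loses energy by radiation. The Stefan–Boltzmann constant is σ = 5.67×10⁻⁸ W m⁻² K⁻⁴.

Q = εσA(T⁴ − T_s⁴). T⁴ − T_s⁴ = (433)⁴ − (293)⁴ = 3.52×10^10 − 7.37×10^9 = 2.78×10^10 K⁴.
Q = 0.914 × 5.67×10⁻⁸ × 0.0190 × 2.78×10^10 = 27.4 W.

Q ≈ 27.4 W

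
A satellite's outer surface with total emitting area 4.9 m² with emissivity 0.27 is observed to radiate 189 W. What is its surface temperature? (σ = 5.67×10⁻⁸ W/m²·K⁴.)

From P = εσAT⁴, T = (P / εσA)^(1/4) = (189 / (0.27 × 5.67×10⁻⁸ × 4.90))^(1/4).
T = (2.52×10^9)^(1/4) = 224 K.

T ≈ 224 K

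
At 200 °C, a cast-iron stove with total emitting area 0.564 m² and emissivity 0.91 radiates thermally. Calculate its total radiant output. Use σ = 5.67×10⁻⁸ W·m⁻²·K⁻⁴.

P ≈ 1460 W

200 °C = 473 K.
Stefan–Boltzmann: P = εσAT⁴ = 0.91 × 5.67×10⁻⁸ × 0.564 × (473)⁴ = 0.91 × 5.67×10⁻⁸ × 0.564 × 5.01×10^10.
P = 1460 W.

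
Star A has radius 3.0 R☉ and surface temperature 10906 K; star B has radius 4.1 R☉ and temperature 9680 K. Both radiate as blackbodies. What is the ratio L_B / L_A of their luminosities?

L = 4πR²σT⁴ ∝ R²T⁴, so L_B/L_A = (4.1/3.0)² × (9680/10906)⁴ = 1.87 × 0.621 = 1.16.

L_B/L_A ≈ 1.16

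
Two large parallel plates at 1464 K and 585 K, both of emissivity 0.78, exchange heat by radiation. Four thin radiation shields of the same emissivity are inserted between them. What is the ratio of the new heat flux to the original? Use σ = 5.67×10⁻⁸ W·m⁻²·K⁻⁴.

With N identical shields there are N+1 = 5 gaps in series, each with the same radiative resistance, so the flux falls to 1/(N+1) of its unshielded value.

ratio ≈ 0.200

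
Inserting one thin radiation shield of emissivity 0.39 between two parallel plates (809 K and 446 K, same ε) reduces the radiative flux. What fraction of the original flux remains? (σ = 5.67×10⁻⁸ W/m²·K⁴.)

ratio ≈ 0.500

With N identical shields there are N+1 = 2 gaps in series, each with the same radiative resistance, so the flux falls to 1/(N+1) of its unshielded value.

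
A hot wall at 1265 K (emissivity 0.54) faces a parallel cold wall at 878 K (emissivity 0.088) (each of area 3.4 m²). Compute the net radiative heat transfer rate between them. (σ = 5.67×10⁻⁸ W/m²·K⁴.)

For two large parallel gray plates, q = σ(T₁⁴ − T₂⁴) / (1/ε₁ + 1/ε₂ − 1).
1/ε₁ + 1/ε₂ − 1 = 1/0.54 + 1/0.088 − 1 = 12.22.
T₁⁴ − T₂⁴ = 2.56×10^12 − 5.94×10^11 = 1.97×10^12 K⁴.
q = 5.67×10⁻⁸ × 1.97×10^12 / 12.22 = 9130 W/m².
Q = q·A = 9130 × 3.4 = 31000 W.

Q ≈ 31000 W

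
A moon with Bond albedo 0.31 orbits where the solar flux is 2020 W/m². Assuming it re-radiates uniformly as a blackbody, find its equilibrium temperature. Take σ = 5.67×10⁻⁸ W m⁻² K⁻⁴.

T ≈ 280 K

Power absorbed = (1−a)S·πR²; power emitted = 4πR²σT⁴. Equating and cancelling πR²:
T = ((1−a)S / 4σ)^(1/4) = (1390 / (4 × 5.67×10⁻⁸))^(1/4) = (6.15×10^9)^(1/4).
T = 280 K.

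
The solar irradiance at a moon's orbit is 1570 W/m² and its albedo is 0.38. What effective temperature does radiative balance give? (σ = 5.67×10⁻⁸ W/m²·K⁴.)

Power absorbed = (1−a)S·πR²; power emitted = 4πR²σT⁴. Equating and cancelling πR²:
T = ((1−a)S / 4σ)^(1/4) = (973 / (4 × 5.67×10⁻⁸))^(1/4) = (4.29×10^9)^(1/4).
T = 256 K.

T ≈ 256 K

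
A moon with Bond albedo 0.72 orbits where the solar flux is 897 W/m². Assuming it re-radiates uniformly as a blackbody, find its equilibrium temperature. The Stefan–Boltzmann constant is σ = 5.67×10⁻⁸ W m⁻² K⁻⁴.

Power absorbed = (1−a)S·πR²; power emitted = 4πR²σT⁴. Equating and cancelling πR²:
T = ((1−a)S / 4σ)^(1/4) = (251 / (4 × 5.67×10⁻⁸))^(1/4) = (1.11×10^9)^(1/4).
T = 182 K.

T ≈ 182 K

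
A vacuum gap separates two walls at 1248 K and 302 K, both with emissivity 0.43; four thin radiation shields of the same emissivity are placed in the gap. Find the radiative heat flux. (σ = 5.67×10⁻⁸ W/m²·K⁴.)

q ≈ 7510 W/m²

Each of the 5 gaps contributes resistance (2/ε − 1) = 2/0.43 − 1 = 3.651; total = 18.26.
q = σ(T₁⁴ − T₂⁴) / 18.26 = 5.67×10⁻⁸ × 2.42×10^12 / 18.26 = 7510 W/m².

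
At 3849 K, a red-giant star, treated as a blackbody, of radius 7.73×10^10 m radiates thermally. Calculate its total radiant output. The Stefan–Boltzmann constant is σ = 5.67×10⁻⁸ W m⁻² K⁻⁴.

P ≈ 9.34×10^29 W

A = 4πr² = 4π × (7.73×10^10)² = 7.51×10^22 m².
P = σAT⁴ = 5.67×10⁻⁸ × 7.51×10^22 × (3849)⁴ = 5.67×10⁻⁸ × 7.51×10^22 × 2.19×10^14.
P = 9.34×10^29 W.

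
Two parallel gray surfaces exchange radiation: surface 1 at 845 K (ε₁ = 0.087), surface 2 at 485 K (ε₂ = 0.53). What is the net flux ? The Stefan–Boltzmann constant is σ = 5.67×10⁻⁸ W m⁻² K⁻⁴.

q ≈ 2080 W/m²

For two large parallel gray plates, q = σ(T₁⁴ − T₂⁴) / (1/ε₁ + 1/ε₂ − 1).
1/ε₁ + 1/ε₂ − 1 = 1/0.087 + 1/0.53 − 1 = 12.38.
T₁⁴ − T₂⁴ = 5.10×10^11 − 5.53×10^10 = 4.55×10^11 K⁴.
q = 5.67×10⁻⁸ × 4.55×10^11 / 12.38 = 2080 W/m².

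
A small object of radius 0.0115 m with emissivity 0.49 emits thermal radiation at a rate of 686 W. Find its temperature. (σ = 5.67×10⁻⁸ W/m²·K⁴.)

A = 4πr² = 4π × (0.0115)² = 1.66×10^-3 m².
From P = εσAT⁴, T = (P / εσA)^(1/4) = (686 / (0.49 × 5.67×10⁻⁸ × 1.66×10^-3))^(1/4).
T = (1.49×10^13)^(1/4) = 1960 K.

T ≈ 1960 K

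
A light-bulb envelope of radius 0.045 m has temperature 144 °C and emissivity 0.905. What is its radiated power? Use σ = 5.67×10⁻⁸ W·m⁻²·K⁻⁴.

P ≈ 39.5 W

A = 4πr² = 4π × (0.045)² = 0.0254 m².
144 °C = 417 K.
Stefan–Boltzmann: P = εσAT⁴ = 0.905 × 5.67×10⁻⁸ × 0.0254 × (417)⁴ = 0.905 × 5.67×10⁻⁸ × 0.0254 × 3.02×10^10.
P = 39.5 W.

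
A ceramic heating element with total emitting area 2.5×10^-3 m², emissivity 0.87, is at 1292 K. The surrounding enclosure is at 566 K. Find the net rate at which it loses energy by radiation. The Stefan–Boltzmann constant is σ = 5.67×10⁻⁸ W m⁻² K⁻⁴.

Q ≈ 331 W

Q = εσA(T⁴ − T_s⁴). T⁴ − T_s⁴ = (1292)⁴ − (566)⁴ = 2.79×10^12 − 1.03×10^11 = 2.68×10^12 K⁴.
Q = 0.87 × 5.67×10⁻⁸ × 2.50×10^-3 × 2.68×10^12 = 331 W.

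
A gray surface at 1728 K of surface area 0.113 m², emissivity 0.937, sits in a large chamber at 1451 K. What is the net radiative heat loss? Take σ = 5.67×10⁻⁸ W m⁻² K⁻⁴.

Q ≈ 26900 W

Q = εσA(T⁴ − T_s⁴). T⁴ − T_s⁴ = (1728)⁴ − (1451)⁴ = 8.92×10^12 − 4.43×10^12 = 4.48×10^12 K⁴.
Q = 0.937 × 5.67×10⁻⁸ × 0.113 × 4.48×10^12 = 26900 W.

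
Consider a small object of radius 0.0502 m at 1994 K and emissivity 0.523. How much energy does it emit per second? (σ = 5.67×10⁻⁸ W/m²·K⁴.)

A = 4πr² = 4π × (0.0502)² = 0.0317 m².
P = εσAT⁴ = 0.523 × 5.67×10⁻⁸ × 0.0317 × (1994)⁴ = 0.523 × 5.67×10⁻⁸ × 0.0317 × 1.58×10^13.
P = 14800 W.

P ≈ 14800 W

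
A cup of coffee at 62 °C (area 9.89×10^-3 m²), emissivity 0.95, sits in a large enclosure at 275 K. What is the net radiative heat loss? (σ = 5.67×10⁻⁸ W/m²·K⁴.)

Q ≈ 3.66 W

Convert: 62 °C = 335 K.
Q = εσA(T⁴ − T_s⁴). T⁴ − T_s⁴ = (335)⁴ − (275)⁴ = 1.26×10^10 − 5.72×10^9 = 6.88×10^9 K⁴.
Q = 0.95 × 5.67×10⁻⁸ × 9.89×10^-3 × 6.88×10^9 = 3.66 W.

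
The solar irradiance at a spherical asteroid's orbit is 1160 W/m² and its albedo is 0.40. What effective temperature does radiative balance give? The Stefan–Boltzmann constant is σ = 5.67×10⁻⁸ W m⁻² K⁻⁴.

T ≈ 235 K

Power absorbed = (1−a)S·πR²; power emitted = 4πR²σT⁴. Equating and cancelling πR²:
T = ((1−a)S / 4σ)^(1/4) = (696 / (4 × 5.67×10⁻⁸))^(1/4) = (3.07×10^9)^(1/4).
T = 235 K.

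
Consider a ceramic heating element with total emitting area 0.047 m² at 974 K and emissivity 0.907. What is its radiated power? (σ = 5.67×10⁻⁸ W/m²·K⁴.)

Stefan–Boltzmann: P = εσAT⁴ = 0.907 × 5.67×10⁻⁸ × 0.0470 × (974)⁴ = 0.907 × 5.67×10⁻⁸ × 0.0470 × 9.00×10^11.
P = 2180 W.

P ≈ 2180 W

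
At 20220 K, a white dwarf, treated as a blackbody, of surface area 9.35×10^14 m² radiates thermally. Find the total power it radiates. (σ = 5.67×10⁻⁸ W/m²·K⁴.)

P = σAT⁴ = 5.67×10⁻⁸ × 9.35×10^14 × (20220)⁴ = 5.67×10⁻⁸ × 9.35×10^14 × 1.67×10^17.
P = 8.86×10^24 W.

P ≈ 8.86×10^24 W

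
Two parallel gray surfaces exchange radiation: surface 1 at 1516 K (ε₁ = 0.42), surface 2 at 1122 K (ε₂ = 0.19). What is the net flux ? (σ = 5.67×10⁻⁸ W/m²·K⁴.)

For two large parallel gray plates, q = σ(T₁⁴ − T₂⁴) / (1/ε₁ + 1/ε₂ − 1).
1/ε₁ + 1/ε₂ − 1 = 1/0.42 + 1/0.19 − 1 = 6.644.
T₁⁴ − T₂⁴ = 5.28×10^12 − 1.58×10^12 = 3.70×10^12 K⁴.
q = 5.67×10⁻⁸ × 3.70×10^12 / 6.644 = 31600 W/m².

q ≈ 31600 W/m²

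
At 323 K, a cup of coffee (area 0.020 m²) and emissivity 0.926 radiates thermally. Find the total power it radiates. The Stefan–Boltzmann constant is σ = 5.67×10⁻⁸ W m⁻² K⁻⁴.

P ≈ 11.4 W

P = εσAT⁴ = 0.926 × 5.67×10⁻⁸ × 0.0200 × (323)⁴ = 0.926 × 5.67×10⁻⁸ × 0.0200 × 1.09×10^10.
P = 11.4 W.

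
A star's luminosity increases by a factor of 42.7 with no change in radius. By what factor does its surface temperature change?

factor ≈ 2.56

P ∝ T⁴ ⇒ T ∝ P^(1/4), so T scales by (42.7)^(1/4) = 2.56.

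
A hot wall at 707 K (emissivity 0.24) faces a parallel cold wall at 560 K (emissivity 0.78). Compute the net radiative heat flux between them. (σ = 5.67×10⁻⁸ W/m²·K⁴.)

For two large parallel gray plates, q = σ(T₁⁴ − T₂⁴) / (1/ε₁ + 1/ε₂ − 1).
1/ε₁ + 1/ε₂ − 1 = 1/0.24 + 1/0.78 − 1 = 4.449.
T₁⁴ − T₂⁴ = 2.50×10^11 − 9.83×10^10 = 1.52×10^11 K⁴.
q = 5.67×10⁻⁸ × 1.52×10^11 / 4.449 = 1930 W/m².

q ≈ 1930 W/m²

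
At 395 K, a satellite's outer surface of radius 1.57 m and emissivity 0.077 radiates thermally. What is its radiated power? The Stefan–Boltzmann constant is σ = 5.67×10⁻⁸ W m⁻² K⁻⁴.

P ≈ 3290 W

A = 4πr² = 4π × (1.57)² = 31.0 m².
Stefan–Boltzmann: P = εσAT⁴ = 0.077 × 5.67×10⁻⁸ × 31.0 × (395)⁴ = 0.077 × 5.67×10⁻⁸ × 31.0 × 2.43×10^10.
P = 3290 W.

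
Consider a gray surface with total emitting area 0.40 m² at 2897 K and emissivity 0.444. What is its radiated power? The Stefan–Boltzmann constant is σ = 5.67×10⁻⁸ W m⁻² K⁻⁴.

Stefan–Boltzmann: P = εσAT⁴ = 0.444 × 5.67×10⁻⁸ × 0.400 × (2897)⁴ = 0.444 × 5.67×10⁻⁸ × 0.400 × 7.04×10^13.
P = 7.09×10^5 W.

P ≈ 7.09×10^5 W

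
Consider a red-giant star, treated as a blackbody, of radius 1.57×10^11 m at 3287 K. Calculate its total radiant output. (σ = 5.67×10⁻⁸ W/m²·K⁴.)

A = 4πr² = 4π × (1.57×10^11)² = 3.10×10^23 m².
P = σAT⁴ = 5.67×10⁻⁸ × 3.10×10^23 × (3287)⁴ = 5.67×10⁻⁸ × 3.10×10^23 × 1.17×10^14.
P = 2.05×10^30 W.

P ≈ 2.05×10^30 W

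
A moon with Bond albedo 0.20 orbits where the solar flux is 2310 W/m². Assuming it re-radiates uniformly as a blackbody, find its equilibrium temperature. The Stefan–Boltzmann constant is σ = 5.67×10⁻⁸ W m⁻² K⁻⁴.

T ≈ 300 K

Power absorbed = (1−a)S·πR²; power emitted = 4πR²σT⁴. Equating and cancelling πR²:
T = ((1−a)S / 4σ)^(1/4) = (1850 / (4 × 5.67×10⁻⁸))^(1/4) = (8.15×10^9)^(1/4).
T = 300 K.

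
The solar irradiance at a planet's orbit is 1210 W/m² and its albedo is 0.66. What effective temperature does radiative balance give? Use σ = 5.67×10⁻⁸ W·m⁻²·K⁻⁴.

Power absorbed = (1−a)S·πR²; power emitted = 4πR²σT⁴. Equating and cancelling πR²:
T = ((1−a)S / 4σ)^(1/4) = (411 / (4 × 5.67×10⁻⁸))^(1/4) = (1.81×10^9)^(1/4).
T = 206 K.

T ≈ 206 K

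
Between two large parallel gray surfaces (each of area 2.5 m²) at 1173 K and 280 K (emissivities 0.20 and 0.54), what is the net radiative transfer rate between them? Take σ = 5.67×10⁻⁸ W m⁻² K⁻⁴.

For two large parallel gray plates, q = σ(T₁⁴ − T₂⁴) / (1/ε₁ + 1/ε₂ − 1).
1/ε₁ + 1/ε₂ − 1 = 1/0.20 + 1/0.54 − 1 = 5.852.
T₁⁴ − T₂⁴ = 1.89×10^12 − 6.15×10^9 = 1.89×10^12 K⁴.
q = 5.67×10⁻⁸ × 1.89×10^12 / 5.852 = 18300 W/m².
Q = q·A = 18300 × 2.5 = 45700 W.

Q ≈ 45700 W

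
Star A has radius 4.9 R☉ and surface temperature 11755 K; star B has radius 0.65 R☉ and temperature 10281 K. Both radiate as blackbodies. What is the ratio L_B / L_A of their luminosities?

L = 4πR²σT⁴ ∝ R²T⁴, so L_B/L_A = (0.65/4.9)² × (10281/11755)⁴ = 0.0176 × 0.585 = 0.0103.

L_B/L_A ≈ 0.0103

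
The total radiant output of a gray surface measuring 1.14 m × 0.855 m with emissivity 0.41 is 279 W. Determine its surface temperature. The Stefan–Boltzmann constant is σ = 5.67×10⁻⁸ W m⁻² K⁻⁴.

T ≈ 333 K

A = 1.14 × 0.855 = 0.975 m².
From P = εσAT⁴, T = (P / εσA)^(1/4) = (279 / (0.41 × 5.67×10⁻⁸ × 0.975))^(1/4).
T = (1.23×10^10)^(1/4) = 333 K.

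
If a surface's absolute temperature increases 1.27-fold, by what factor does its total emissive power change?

P ∝ T⁴, so the power scales as (1.27)⁴ = 2.60.

factor ≈ 2.60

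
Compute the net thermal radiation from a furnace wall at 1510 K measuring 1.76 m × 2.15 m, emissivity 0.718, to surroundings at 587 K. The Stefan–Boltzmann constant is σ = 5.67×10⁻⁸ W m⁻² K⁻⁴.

A = 1.76 × 2.15 = 3.78 m².
Q = εσA(T⁴ − T_s⁴). T⁴ − T_s⁴ = (1510)⁴ − (587)⁴ = 5.20×10^12 − 1.19×10^11 = 5.08×10^12 K⁴.
Q = 0.718 × 5.67×10⁻⁸ × 3.78 × 5.08×10^12 = 7.83×10^5 W.

Q ≈ 7.83×10^5 W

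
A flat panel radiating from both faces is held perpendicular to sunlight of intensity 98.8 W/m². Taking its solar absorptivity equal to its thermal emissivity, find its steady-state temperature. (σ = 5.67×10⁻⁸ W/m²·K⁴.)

Absorbed flux αS = emitted flux 2εσT⁴ per unit area; with α = ε this gives T = (S/2σ)^(1/4).
T = (98.8 / (2 × 5.67×10⁻⁸))^(1/4) = (8.71×10^8)^(1/4).
T = 172 K.

T ≈ 172 K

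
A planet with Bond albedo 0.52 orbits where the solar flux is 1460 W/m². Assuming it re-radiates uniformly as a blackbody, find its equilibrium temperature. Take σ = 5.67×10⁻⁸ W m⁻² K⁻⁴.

T ≈ 236 K

Power absorbed = (1−a)S·πR²; power emitted = 4πR²σT⁴. Equating and cancelling πR²:
T = ((1−a)S / 4σ)^(1/4) = (701 / (4 × 5.67×10⁻⁸))^(1/4) = (3.09×10^9)^(1/4).
T = 236 K.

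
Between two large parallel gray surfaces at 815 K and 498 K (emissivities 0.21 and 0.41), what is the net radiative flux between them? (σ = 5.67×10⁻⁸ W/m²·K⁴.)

For two large parallel gray plates, q = σ(T₁⁴ − T₂⁴) / (1/ε₁ + 1/ε₂ − 1).
1/ε₁ + 1/ε₂ − 1 = 1/0.21 + 1/0.41 − 1 = 6.201.
T₁⁴ − T₂⁴ = 4.41×10^11 − 6.15×10^10 = 3.80×10^11 K⁴.
q = 5.67×10⁻⁸ × 3.80×10^11 / 6.201 = 3470 W/m².

q ≈ 3470 W/m²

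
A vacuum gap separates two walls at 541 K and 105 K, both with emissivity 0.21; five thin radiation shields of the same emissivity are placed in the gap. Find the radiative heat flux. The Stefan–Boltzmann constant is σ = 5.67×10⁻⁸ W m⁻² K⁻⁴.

q ≈ 94.8 W/m²

Each of the 6 gaps contributes resistance (2/ε − 1) = 2/0.21 − 1 = 8.524; total = 51.14.
q = σ(T₁⁴ − T₂⁴) / 51.14 = 5.67×10⁻⁸ × 8.55×10^10 / 51.14 = 94.8 W/m².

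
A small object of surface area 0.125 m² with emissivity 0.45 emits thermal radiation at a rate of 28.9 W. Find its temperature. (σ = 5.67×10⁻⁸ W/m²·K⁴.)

T ≈ 309 K

From P = εσAT⁴, T = (P / εσA)^(1/4) = (28.9 / (0.45 × 5.67×10⁻⁸ × 0.125))^(1/4).
T = (9.06×10^9)^(1/4) = 309 K.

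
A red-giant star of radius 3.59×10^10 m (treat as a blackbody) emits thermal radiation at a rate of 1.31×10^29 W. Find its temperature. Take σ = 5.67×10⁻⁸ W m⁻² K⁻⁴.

A = 4πr² = 4π × (3.59×10^10)² = 1.62×10^22 m².
From P = σAT⁴, T = (P / σA)^(1/4) = (1.31×10^29 / (5.67×10⁻⁸ × 1.62×10^22))^(1/4).
T = (1.43×10^14)^(1/4) = 3460 K.

T ≈ 3460 K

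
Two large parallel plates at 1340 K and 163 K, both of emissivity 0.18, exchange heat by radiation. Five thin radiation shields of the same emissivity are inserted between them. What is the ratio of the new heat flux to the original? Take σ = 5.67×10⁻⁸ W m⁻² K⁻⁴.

ratio ≈ 0.167

With N identical shields there are N+1 = 6 gaps in series, each with the same radiative resistance, so the flux falls to 1/(N+1) of its unshielded value.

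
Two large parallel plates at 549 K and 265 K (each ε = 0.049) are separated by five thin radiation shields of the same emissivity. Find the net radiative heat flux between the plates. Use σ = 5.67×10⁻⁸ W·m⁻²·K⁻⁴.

Each of the 6 gaps contributes resistance (2/ε − 1) = 2/0.049 − 1 = 39.82; total = 238.9.
q = σ(T₁⁴ − T₂⁴) / 238.9 = 5.67×10⁻⁸ × 8.59×10^10 / 238.9 = 20.4 W/m².

q ≈ 20.4 W/m²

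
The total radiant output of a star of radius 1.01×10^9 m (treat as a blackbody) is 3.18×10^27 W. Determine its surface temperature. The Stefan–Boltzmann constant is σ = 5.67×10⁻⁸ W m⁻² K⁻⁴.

T ≈ 8130 K

A = 4πr² = 4π × (1.01×10^9)² = 1.28×10^19 m².
From P = σAT⁴, T = (P / σA)^(1/4) = (3.18×10^27 / (5.67×10⁻⁸ × 1.28×10^19))^(1/4).
T = (4.38×10^15)^(1/4) = 8130 K.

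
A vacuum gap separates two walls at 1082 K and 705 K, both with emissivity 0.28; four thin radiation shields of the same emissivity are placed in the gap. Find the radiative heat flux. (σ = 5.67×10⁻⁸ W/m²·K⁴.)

q ≈ 2070 W/m²

Each of the 5 gaps contributes resistance (2/ε − 1) = 2/0.28 − 1 = 6.143; total = 30.71.
q = σ(T₁⁴ − T₂⁴) / 30.71 = 5.67×10⁻⁸ × 1.12×10^12 / 30.71 = 2070 W/m².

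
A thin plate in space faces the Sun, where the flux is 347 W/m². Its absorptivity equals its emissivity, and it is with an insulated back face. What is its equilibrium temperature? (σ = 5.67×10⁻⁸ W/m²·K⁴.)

T ≈ 280 K

Absorbed flux αS = emitted flux εσT⁴ (one radiating face); with α = ε, T = (S/σ)^(1/4).
T = (347 / 5.67×10⁻⁸)^(1/4) = (6.12×10^9)^(1/4).
T = 280 K.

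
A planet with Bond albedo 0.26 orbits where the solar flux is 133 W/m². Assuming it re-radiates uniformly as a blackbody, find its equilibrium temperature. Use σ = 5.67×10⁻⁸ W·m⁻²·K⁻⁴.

T ≈ 144 K

Power absorbed = (1−a)S·πR²; power emitted = 4πR²σT⁴. Equating and cancelling πR²:
T = ((1−a)S / 4σ)^(1/4) = (98.4 / (4 × 5.67×10⁻⁸))^(1/4) = (4.34×10^8)^(1/4).
T = 144 K.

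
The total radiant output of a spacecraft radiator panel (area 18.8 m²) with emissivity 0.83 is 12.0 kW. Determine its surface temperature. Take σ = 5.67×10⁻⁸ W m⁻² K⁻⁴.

T ≈ 341 K

From P = εσAT⁴, T = (P / εσA)^(1/4) = (12000 / (0.83 × 5.67×10⁻⁸ × 18.8))^(1/4).
T = (1.36×10^10)^(1/4) = 341 K.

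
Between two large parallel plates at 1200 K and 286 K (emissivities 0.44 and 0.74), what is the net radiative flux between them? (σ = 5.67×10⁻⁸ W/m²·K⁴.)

q ≈ 44700 W/m²

For two large parallel gray plates, q = σ(T₁⁴ − T₂⁴) / (1/ε₁ + 1/ε₂ − 1).
1/ε₁ + 1/ε₂ − 1 = 1/0.44 + 1/0.74 − 1 = 2.624.
T₁⁴ − T₂⁴ = 2.07×10^12 − 6.69×10^9 = 2.07×10^12 K⁴.
q = 5.67×10⁻⁸ × 2.07×10^12 / 2.624 = 44700 W/m².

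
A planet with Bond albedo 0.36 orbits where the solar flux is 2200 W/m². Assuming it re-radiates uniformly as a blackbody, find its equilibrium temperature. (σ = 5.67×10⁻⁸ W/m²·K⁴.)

T ≈ 281 K

Power absorbed = (1−a)S·πR²; power emitted = 4πR²σT⁴. Equating and cancelling πR²:
T = ((1−a)S / 4σ)^(1/4) = (1410 / (4 × 5.67×10⁻⁸))^(1/4) = (6.21×10^9)^(1/4).
T = 281 K.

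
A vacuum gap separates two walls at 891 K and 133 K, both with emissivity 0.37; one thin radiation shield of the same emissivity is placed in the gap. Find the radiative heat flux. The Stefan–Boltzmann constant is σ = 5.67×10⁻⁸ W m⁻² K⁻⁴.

Each of the 2 gaps contributes resistance (2/ε − 1) = 2/0.37 − 1 = 4.405; total = 8.811.
q = σ(T₁⁴ − T₂⁴) / 8.811 = 5.67×10⁻⁸ × 6.30×10^11 / 8.811 = 4050 W/m².

q ≈ 4050 W/m²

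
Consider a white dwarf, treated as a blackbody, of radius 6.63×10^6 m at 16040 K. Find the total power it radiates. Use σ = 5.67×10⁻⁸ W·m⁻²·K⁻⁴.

P ≈ 2.07×10^24 W

A = 4πr² = 4π × (6.63×10^6)² = 5.52×10^14 m².
P = σAT⁴ = 5.67×10⁻⁸ × 5.52×10^14 × (16040)⁴ = 5.67×10⁻⁸ × 5.52×10^14 × 6.62×10^16.
P = 2.07×10^24 W.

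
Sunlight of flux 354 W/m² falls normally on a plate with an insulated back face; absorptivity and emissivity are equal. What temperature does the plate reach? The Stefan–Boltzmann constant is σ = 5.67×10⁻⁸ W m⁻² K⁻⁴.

Absorbed flux αS = emitted flux εσT⁴ (one radiating face); with α = ε, T = (S/σ)^(1/4).
T = (354 / 5.67×10⁻⁸)^(1/4) = (6.24×10^9)^(1/4).
T = 281 K.

T ≈ 281 K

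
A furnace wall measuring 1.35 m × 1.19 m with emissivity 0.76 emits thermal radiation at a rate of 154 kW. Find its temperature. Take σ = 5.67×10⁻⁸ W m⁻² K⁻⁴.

T ≈ 1220 K

A = 1.35 × 1.19 = 1.61 m².
From P = εσAT⁴, T = (P / εσA)^(1/4) = (1.54×10^5 / (0.76 × 5.67×10⁻⁸ × 1.61))^(1/4).
T = (2.22×10^12)^(1/4) = 1220 K.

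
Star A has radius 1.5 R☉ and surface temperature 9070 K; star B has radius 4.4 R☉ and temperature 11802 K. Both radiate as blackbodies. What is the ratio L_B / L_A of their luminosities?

L_B/L_A ≈ 24.7

L = 4πR²σT⁴ ∝ R²T⁴, so L_B/L_A = (4.4/1.5)² × (11802/9070)⁴ = 8.60 × 2.87 = 24.7.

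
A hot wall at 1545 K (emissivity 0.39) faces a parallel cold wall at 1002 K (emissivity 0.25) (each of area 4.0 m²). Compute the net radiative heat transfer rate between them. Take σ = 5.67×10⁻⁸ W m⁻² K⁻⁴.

For two large parallel gray plates, q = σ(T₁⁴ − T₂⁴) / (1/ε₁ + 1/ε₂ − 1).
1/ε₁ + 1/ε₂ − 1 = 1/0.39 + 1/0.25 − 1 = 5.564.
T₁⁴ − T₂⁴ = 5.70×10^12 − 1.01×10^12 = 4.69×10^12 K⁴.
q = 5.67×10⁻⁸ × 4.69×10^12 / 5.564 = 47800 W/m².
Q = q·A = 47800 × 4.0 = 1.91×10^5 W.

Q ≈ 1.91×10^5 W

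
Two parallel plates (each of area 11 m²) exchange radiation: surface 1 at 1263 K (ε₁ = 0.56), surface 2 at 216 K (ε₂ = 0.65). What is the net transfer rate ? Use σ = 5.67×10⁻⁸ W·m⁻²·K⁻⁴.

Q ≈ 6.82×10^5 W

For two large parallel gray plates, q = σ(T₁⁴ − T₂⁴) / (1/ε₁ + 1/ε₂ − 1).
1/ε₁ + 1/ε₂ − 1 = 1/0.56 + 1/0.65 − 1 = 2.324.
T₁⁴ − T₂⁴ = 2.54×10^12 − 2.18×10^9 = 2.54×10^12 K⁴.
q = 5.67×10⁻⁸ × 2.54×10^12 / 2.324 = 62000 W/m².
Q = q·A = 62000 × 11 = 6.82×10^5 W.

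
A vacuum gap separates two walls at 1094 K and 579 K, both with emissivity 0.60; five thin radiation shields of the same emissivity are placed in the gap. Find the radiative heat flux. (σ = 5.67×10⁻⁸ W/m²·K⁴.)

q ≈ 5350 W/m²

Each of the 6 gaps contributes resistance (2/ε − 1) = 2/0.60 − 1 = 2.333; total = 14.00.
q = σ(T₁⁴ − T₂⁴) / 14.00 = 5.67×10⁻⁸ × 1.32×10^12 / 14.00 = 5350 W/m².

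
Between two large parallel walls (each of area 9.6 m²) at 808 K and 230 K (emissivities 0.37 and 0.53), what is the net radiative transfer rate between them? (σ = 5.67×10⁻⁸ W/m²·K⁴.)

For two large parallel gray plates, q = σ(T₁⁴ − T₂⁴) / (1/ε₁ + 1/ε₂ − 1).
1/ε₁ + 1/ε₂ − 1 = 1/0.37 + 1/0.53 − 1 = 3.589.
T₁⁴ − T₂⁴ = 4.26×10^11 − 2.80×10^9 = 4.23×10^11 K⁴.
q = 5.67×10⁻⁸ × 4.23×10^11 / 3.589 = 6690 W/m².
Q = q·A = 6690 × 9.6 = 64200 W.

Q ≈ 64200 W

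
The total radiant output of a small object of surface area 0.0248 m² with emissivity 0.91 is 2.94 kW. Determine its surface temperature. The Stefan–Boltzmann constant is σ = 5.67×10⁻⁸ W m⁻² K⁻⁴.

From P = εσAT⁴, T = (P / εσA)^(1/4) = (2940 / (0.91 × 5.67×10⁻⁸ × 0.0248))^(1/4).
T = (2.30×10^12)^(1/4) = 1230 K.

T ≈ 1230 K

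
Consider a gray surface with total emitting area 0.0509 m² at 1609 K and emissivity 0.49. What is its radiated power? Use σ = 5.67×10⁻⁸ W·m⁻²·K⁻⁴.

P = εσAT⁴ = 0.49 × 5.67×10⁻⁸ × 0.0509 × (1609)⁴ = 0.49 × 5.67×10⁻⁸ × 0.0509 × 6.70×10^12.
P = 9480 W.

P ≈ 9480 W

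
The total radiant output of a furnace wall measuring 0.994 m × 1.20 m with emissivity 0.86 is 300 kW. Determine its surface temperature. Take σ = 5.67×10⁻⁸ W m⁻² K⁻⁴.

T ≈ 1510 K

A = 0.994 × 1.20 = 1.19 m².
From P = εσAT⁴, T = (P / εσA)^(1/4) = (3.00×10^5 / (0.86 × 5.67×10⁻⁸ × 1.19))^(1/4).
T = (5.16×10^12)^(1/4) = 1510 K.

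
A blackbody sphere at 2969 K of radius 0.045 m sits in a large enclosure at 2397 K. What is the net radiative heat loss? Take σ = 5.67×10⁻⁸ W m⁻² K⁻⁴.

A = 4πr² = 4π × (0.045)² = 0.0254 m².
Q = σA(T⁴ − T_s⁴). T⁴ − T_s⁴ = (2969)⁴ − (2397)⁴ = 7.77×10^13 − 3.30×10^13 = 4.47×10^13 K⁴.
Q = 5.67×10⁻⁸ × 0.0254 × 4.47×10^13 = 64500 W.

Q ≈ 64500 W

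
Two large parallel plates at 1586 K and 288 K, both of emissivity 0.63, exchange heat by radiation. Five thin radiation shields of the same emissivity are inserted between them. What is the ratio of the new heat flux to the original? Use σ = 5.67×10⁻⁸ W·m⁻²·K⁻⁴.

ratio ≈ 0.167

With N identical shields there are N+1 = 6 gaps in series, each with the same radiative resistance, so the flux falls to 1/(N+1) of its unshielded value.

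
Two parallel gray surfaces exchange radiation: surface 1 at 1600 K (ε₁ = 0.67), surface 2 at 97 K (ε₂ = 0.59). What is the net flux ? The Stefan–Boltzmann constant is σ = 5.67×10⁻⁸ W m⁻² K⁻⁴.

For two large parallel gray plates, q = σ(T₁⁴ − T₂⁴) / (1/ε₁ + 1/ε₂ − 1).
1/ε₁ + 1/ε₂ − 1 = 1/0.67 + 1/0.59 − 1 = 2.187.
T₁⁴ − T₂⁴ = 6.55×10^12 − 8.85×10^7 = 6.55×10^12 K⁴.
q = 5.67×10⁻⁸ × 6.55×10^12 / 2.187 = 1.70×10^5 W/m².

q ≈ 1.70×10^5 W/m²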